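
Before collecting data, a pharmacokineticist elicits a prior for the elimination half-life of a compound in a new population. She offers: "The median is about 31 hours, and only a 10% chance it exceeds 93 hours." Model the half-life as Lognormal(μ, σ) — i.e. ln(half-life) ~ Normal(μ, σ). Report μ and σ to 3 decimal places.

μ ≈ 3.434, σ ≈ 0.857

If T ~ Lognormal(μ,σ) then ln T ~ Normal(μ,σ), so the p-quantile of ln T is μ + z_p·σ.
ln(31) = 3.434 and ln(93) = 4.533; z_{0.5} = 0, z_{0.9} = 1.282.
σ = (4.533 − 3.434)/(1.282 − (0)) = 0.857.
μ = 3.434 − (0)·0.857 = 3.434.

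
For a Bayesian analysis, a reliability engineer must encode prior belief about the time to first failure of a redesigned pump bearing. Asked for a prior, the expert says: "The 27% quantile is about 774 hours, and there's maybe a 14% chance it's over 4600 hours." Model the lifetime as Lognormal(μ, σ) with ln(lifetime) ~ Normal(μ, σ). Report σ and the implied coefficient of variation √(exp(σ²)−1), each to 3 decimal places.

If T ~ Lognormal(μ,σ) then ln T ~ Normal(μ,σ), so the p-quantile of ln T is μ + z_p·σ.
ln(774) = 6.652 and ln(4600) = 8.434; z_{0.27} = -0.6128, z_{0.86} = 1.08.
σ = (8.434 − 6.652)/(1.08 − (-0.6128)) = 1.053.
μ = 6.652 − (-0.6128)·1.053 = 7.297.
CV = √(exp(σ²)−1) = √(exp(1.1080)−1) = 1.424.

σ ≈ 1.053, CV ≈ 1.424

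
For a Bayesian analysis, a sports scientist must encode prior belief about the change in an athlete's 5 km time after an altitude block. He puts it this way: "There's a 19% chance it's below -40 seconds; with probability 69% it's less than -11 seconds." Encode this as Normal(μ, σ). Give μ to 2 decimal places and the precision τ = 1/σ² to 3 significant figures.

μ = -21.47, τ = 0.00224

For Normal(μ,σ), the p-quantile is μ + z_p·σ. Here z_{0.19} = -0.8779, z_{0.69} = 0.4959.
So -40 = μ − 0.8779σ and -11 = μ + 0.4959σ.
Subtracting: σ = (-11 − -40)/(0.4959 − (-0.8779)) = 21.11.
Then μ = -40 − (-0.8779)·21.11 = -21.47.
Precision τ = 1/σ² = 1/21.11² = 0.00224.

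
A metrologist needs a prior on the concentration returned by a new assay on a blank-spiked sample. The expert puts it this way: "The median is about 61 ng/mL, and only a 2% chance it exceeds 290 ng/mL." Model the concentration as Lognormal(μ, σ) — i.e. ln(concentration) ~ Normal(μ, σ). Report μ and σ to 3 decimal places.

μ ≈ 4.111, σ ≈ 0.759

If T ~ Lognormal(μ,σ) then ln T ~ Normal(μ,σ), so the p-quantile of ln T is μ + z_p·σ.
ln(61) = 4.111 and ln(290) = 5.67; z_{0.5} = 0, z_{0.98} = 2.054.
σ = (5.67 − 4.111)/(2.054 − (0)) = 0.759.
μ = 4.111 − (0)·0.759 = 4.111.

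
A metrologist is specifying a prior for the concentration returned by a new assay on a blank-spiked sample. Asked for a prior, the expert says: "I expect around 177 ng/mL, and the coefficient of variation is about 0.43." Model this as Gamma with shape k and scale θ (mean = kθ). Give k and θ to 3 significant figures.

For Gamma(k, scale θ): mean = kθ, variance = kθ², so CV = 1/√k.
CV = 0.43, hence k = 1/CV² = 5.41.
Then θ = mean/k = 177/5.41 = 32.7.

k ≈ 5.41, θ ≈ 32.7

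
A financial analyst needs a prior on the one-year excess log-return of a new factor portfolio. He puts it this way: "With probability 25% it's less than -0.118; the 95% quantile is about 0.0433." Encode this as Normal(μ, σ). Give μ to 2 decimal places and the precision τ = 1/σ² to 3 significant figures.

μ = -0.07, τ = 207

The p-quantile of Normal(μ,σ) is μ + z_p·σ, with z_{0.25} = -0.6745 and z_{0.95} = 1.645.
Eliminate σ: μ = (z₂·x₁ − z₁·x₂)/(z₂ − z₁) = (1.645·-0.118 − (-0.6745)·0.0433)/2.319 = -0.07.
Then σ = (x₂ − x₁)/(z₂ − z₁) = (0.0433 − -0.118)/2.319 = 0.07.
Precision τ = 1/σ² = 1/0.06955² = 207.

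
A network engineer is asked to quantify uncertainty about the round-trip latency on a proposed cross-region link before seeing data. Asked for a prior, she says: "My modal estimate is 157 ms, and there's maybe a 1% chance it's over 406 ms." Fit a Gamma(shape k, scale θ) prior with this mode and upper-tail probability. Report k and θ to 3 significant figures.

k ≈ 6.16, θ ≈ 30.4

Gamma(k,θ) with k>1 has mode (k−1)θ, so θ = 157/(k−1).
Need P(X < 406) = 0.99 with θ tied to k this way. Start at k = 2, θ = 157: P(X<406) ≈ 0.730.
Too low — raise k to concentrate. Iterating converges to k ≈ 6.16.
Then θ = 157/(6.16−1) ≈ 30.4.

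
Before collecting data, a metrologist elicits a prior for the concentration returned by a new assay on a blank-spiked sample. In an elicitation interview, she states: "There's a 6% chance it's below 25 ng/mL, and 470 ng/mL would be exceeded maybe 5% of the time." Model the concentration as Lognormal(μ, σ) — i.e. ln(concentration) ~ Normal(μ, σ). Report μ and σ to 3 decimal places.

If T ~ Lognormal(μ,σ) then ln T ~ Normal(μ,σ), so the p-quantile of ln T is μ + z_p·σ.
ln(25) = 3.219 and ln(470) = 6.153; z_{0.06} = -1.555, z_{0.95} = 1.645.
σ = (6.153 − 3.219)/(1.645 − (-1.555)) = 0.917.
μ = 3.219 − (-1.555)·0.917 = 4.645.

μ ≈ 4.645, σ ≈ 0.917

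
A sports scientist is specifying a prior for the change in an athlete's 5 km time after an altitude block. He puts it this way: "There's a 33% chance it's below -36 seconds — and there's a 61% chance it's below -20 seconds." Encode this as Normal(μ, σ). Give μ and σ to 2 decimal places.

The p-quantile of Normal(μ,σ) is μ + z_p·σ, with z_{0.33} = -0.4399 and z_{0.61} = 0.2793.
Eliminate σ: μ = (z₂·x₁ − z₁·x₂)/(z₂ − z₁) = (0.2793·-36 − (-0.4399)·-20)/0.7192 = -26.21.
Then σ = (x₂ − x₁)/(z₂ − z₁) = (-20 − -36)/0.7192 = 22.25.

μ = -26.21, σ = 22.25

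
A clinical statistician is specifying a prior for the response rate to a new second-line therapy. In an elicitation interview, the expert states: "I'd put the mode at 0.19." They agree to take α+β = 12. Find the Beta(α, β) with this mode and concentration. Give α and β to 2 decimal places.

α = 2.90, β = 9.10

For α,β > 1 the Beta mode is (α−1)/(α+β−2). With α+β = 12, the mode is (α−1)/10.
Set (α−1)/10 = 0.19 → α = 1 + 0.19·10 = 2.90.
β = 12 − α = 9.10.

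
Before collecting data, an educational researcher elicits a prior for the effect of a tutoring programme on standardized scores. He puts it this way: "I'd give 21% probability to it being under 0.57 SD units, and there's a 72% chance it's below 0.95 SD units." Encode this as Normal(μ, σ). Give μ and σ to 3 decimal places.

μ = 0.791, σ = 0.274

For Normal(μ,σ), the p-quantile is μ + z_p·σ. Here z_{0.21} = -0.8064, z_{0.72} = 0.5828.
So 0.57 = μ − 0.8064σ and 0.95 = μ + 0.5828σ.
Subtracting: σ = (0.95 − 0.57)/(0.5828 − (-0.8064)) = 0.274.
Then μ = 0.57 − (-0.8064)·0.274 = 0.791.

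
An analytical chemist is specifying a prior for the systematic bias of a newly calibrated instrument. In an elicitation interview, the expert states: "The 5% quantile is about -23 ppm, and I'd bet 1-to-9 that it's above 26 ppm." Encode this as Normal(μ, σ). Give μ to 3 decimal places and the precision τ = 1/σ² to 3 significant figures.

For Normal(μ,σ), the p-quantile is μ + z_p·σ. Here z_{0.05} = -1.645, z_{0.9} = 1.282.
So -23 = μ − 1.645σ and 26 = μ + 1.282σ.
Subtracting: σ = (26 − -23)/(1.282 − (-1.645)) = 16.744.
Then μ = -23 − (-1.645)·16.744 = 4.542.
Precision τ = 1/σ² = 1/16.74² = 0.00357.

μ = 4.542, τ = 0.00357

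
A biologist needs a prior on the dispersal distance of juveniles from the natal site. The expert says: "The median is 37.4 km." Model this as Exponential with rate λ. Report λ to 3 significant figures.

Exponential median = ln 2 / λ, so λ = ln 2 / 37.4 = 0.0185.

λ ≈ 0.0185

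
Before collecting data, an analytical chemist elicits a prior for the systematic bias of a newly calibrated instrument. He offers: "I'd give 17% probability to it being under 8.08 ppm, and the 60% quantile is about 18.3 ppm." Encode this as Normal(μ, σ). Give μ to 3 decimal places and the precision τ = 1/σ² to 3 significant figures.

The p-quantile of Normal(μ,σ) is μ + z_p·σ, with z_{0.17} = -0.9542 and z_{0.6} = 0.2533.
Eliminate σ: μ = (z₂·x₁ − z₁·x₂)/(z₂ − z₁) = (0.2533·8.08 − (-0.9542)·18.3)/1.208 = 16.156.
Then σ = (x₂ − x₁)/(z₂ − z₁) = (18.3 − 8.08)/1.208 = 8.464.
Precision τ = 1/σ² = 1/8.464² = 0.014.

μ = 16.156, τ = 0.014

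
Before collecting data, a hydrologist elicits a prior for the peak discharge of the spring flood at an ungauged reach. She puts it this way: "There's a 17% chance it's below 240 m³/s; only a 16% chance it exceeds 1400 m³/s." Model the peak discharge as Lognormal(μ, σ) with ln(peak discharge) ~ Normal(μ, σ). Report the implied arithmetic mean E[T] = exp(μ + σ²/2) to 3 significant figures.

If T ~ Lognormal(μ,σ) then ln T ~ Normal(μ,σ), so the p-quantile of ln T is μ + z_p·σ.
ln(240) = 5.481 and ln(1400) = 7.244; z_{0.17} = -0.9542, z_{0.84} = 0.9945.
σ = (7.244 − 5.481)/(0.9945 − (-0.9542)) = 0.905.
μ = 5.481 − (-0.9542)·0.905 = 6.344.
E[T] = exp(μ + σ²/2) = exp(6.344 + 0.4096) = 857 m³/s.

E[T] ≈ 857 m³/s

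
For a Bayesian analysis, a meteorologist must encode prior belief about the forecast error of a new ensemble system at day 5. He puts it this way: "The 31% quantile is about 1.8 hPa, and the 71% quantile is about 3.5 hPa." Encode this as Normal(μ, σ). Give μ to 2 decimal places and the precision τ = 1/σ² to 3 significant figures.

The p-quantile of Normal(μ,σ) is μ + z_p·σ, with z_{0.31} = -0.4959 and z_{0.71} = 0.5534.
Eliminate σ: μ = (z₂·x₁ − z₁·x₂)/(z₂ − z₁) = (0.5534·1.8 − (-0.4959)·3.5)/1.049 = 2.60.
Then σ = (x₂ − x₁)/(z₂ − z₁) = (3.5 − 1.8)/1.049 = 1.62.
Precision τ = 1/σ² = 1/1.62² = 0.381.

μ = 2.60, τ = 0.381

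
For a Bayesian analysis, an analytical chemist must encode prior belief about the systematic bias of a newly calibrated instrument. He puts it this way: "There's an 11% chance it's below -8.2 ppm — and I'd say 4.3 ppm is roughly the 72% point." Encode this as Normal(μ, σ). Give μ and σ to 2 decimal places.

For Normal(μ,σ), the p-quantile is μ + z_p·σ. Here z_{0.11} = -1.227, z_{0.72} = 0.5828.
So -8.2 = μ − 1.227σ and 4.3 = μ + 0.5828σ.
Subtracting: σ = (4.3 − -8.2)/(0.5828 − (-1.227)) = 6.91.
Then μ = -8.2 − (-1.227)·6.91 = 0.27.

μ = 0.27, σ = 6.91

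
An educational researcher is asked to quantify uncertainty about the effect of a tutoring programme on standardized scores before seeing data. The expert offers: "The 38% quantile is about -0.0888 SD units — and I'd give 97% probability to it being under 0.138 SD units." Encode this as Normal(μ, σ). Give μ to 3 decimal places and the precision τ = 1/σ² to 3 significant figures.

For Normal(μ,σ), the p-quantile is μ + z_p·σ. Here z_{0.38} = -0.3055, z_{0.97} = 1.881.
So -0.0888 = μ − 0.3055σ and 0.138 = μ + 1.881σ.
Subtracting: σ = (0.138 − -0.0888)/(1.881 − (-0.3055)) = 0.104.
Then μ = -0.0888 − (-0.3055)·0.104 = -0.057.
Precision τ = 1/σ² = 1/0.1037² = 92.9.

μ = -0.057, τ = 92.9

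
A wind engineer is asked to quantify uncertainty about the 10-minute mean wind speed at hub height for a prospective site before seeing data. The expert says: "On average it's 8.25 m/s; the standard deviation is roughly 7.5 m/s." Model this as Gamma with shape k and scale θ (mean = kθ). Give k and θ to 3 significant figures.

k ≈ 1.21, θ ≈ 6.82

For Gamma(k, scale θ): mean = kθ, variance = kθ², so CV = 1/√k.
CV = SD/mean = 7.5/8.25 = 0.9091, hence k = 1/CV² = 1.21.
Then θ = mean/k = 8.25/1.21 = 6.82.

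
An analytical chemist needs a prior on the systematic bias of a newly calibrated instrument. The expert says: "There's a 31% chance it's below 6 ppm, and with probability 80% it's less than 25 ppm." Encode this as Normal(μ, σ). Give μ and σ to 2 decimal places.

μ = 13.04, σ = 14.21

The p-quantile of Normal(μ,σ) is μ + z_p·σ, with z_{0.31} = -0.4959 and z_{0.8} = 0.8416.
Eliminate σ: μ = (z₂·x₁ − z₁·x₂)/(z₂ − z₁) = (0.8416·6 − (-0.4959)·25)/1.337 = 13.04.
Then σ = (x₂ − x₁)/(z₂ − z₁) = (25 − 6)/1.337 = 14.21.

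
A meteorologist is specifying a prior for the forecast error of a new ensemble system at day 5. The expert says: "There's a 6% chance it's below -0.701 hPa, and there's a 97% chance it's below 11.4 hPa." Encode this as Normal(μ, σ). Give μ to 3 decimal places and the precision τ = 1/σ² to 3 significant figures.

For Normal(μ,σ), the p-quantile is μ + z_p·σ. Here z_{0.06} = -1.555, z_{0.97} = 1.881.
So -0.701 = μ − 1.555σ and 11.4 = μ + 1.881σ.
Subtracting: σ = (11.4 − -0.701)/(1.881 − (-1.555)) = 3.522.
Then μ = -0.701 − (-1.555)·3.522 = 4.775.
Precision τ = 1/σ² = 1/3.522² = 0.0806.

μ = 4.775, τ = 0.0806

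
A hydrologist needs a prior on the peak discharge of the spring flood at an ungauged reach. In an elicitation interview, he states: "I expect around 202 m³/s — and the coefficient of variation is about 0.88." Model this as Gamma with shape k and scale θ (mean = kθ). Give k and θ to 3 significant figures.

For Gamma(k, scale θ): mean = kθ, variance = kθ², so CV = 1/√k.
CV = 0.88, hence k = 1/CV² = 1.29.
Then θ = mean/k = 202/1.29 = 156.

k ≈ 1.29, θ ≈ 156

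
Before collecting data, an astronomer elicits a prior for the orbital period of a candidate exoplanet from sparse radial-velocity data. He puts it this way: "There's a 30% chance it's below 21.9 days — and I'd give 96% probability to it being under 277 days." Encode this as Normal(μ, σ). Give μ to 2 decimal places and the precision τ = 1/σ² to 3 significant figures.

For Normal(μ,σ), the p-quantile is μ + z_p·σ. Here z_{0.3} = -0.5244, z_{0.96} = 1.751.
So 21.9 = μ − 0.5244σ and 277 = μ + 1.751σ.
Subtracting: σ = (277 − 21.9)/(1.751 − (-0.5244)) = 112.13.
Then μ = 21.9 − (-0.5244)·112.13 = 80.70.
Precision τ = 1/σ² = 1/112.1² = 7.95e-05.

μ = 80.70, τ = 7.95e-05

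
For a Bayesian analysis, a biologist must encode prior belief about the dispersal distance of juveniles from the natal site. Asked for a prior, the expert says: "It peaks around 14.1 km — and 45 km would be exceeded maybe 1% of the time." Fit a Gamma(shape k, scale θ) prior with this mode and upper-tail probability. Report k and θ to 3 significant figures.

k ≈ 4.29, θ ≈ 4.28

Gamma(k,θ) with k>1 has mode (k−1)θ, so θ = 14.1/(k−1).
Need P(X < 45) = 0.99 with θ tied to k this way. Start at k = 2, θ = 14.1: P(X<45) ≈ 0.828.
Too low — raise k to concentrate. Iterating converges to k ≈ 4.29.
Then θ = 14.1/(4.29−1) ≈ 4.28.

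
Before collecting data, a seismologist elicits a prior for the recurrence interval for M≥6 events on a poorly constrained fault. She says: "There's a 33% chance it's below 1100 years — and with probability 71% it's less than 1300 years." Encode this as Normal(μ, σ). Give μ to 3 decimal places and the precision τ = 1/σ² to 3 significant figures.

μ = 1188.576, τ = 2.47e-05

For Normal(μ,σ), the p-quantile is μ + z_p·σ. Here z_{0.33} = -0.4399, z_{0.71} = 0.5534.
So 1100 = μ − 0.4399σ and 1300 = μ + 0.5534σ.
Subtracting: σ = (1300 − 1100)/(0.5534 − (-0.4399)) = 201.349.
Then μ = 1100 − (-0.4399)·201.349 = 1188.576.
Precision τ = 1/σ² = 1/201.3² = 2.47e-05.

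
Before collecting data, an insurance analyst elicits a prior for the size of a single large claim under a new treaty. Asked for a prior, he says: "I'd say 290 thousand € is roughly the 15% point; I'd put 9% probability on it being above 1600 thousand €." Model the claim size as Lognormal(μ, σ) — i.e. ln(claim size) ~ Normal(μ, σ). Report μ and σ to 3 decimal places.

μ ≈ 6.415, σ ≈ 0.718

If T ~ Lognormal(μ,σ) then ln T ~ Normal(μ,σ), so the p-quantile of ln T is μ + z_p·σ.
ln(290) = 5.67 and ln(1600) = 7.378; z_{0.15} = -1.036, z_{0.91} = 1.341.
σ = (7.378 − 5.67)/(1.341 − (-1.036)) = 0.718.
μ = 5.67 − (-1.036)·0.718 = 6.415.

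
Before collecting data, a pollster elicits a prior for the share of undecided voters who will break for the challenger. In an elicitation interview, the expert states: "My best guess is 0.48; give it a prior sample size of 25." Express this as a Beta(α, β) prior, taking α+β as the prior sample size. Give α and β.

Under the effective-sample-size interpretation, Beta(α, β) has prior mean α/(α+β) and prior sample size α+β.
So α+β = 25 and α/(α+β) = 0.48, giving α = 0.48·25 = 12 and β = 25 − 12 = 13.

α = 12, β = 13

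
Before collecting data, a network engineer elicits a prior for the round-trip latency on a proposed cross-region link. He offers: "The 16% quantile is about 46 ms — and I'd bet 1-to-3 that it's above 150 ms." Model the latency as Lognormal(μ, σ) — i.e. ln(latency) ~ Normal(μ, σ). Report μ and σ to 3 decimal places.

If T ~ Lognormal(μ,σ) then ln T ~ Normal(μ,σ), so the p-quantile of ln T is μ + z_p·σ.
ln(46) = 3.829 and ln(150) = 5.011; z_{0.16} = -0.9945, z_{0.75} = 0.6745.
σ = (5.011 − 3.829)/(0.6745 − (-0.9945)) = 0.708.
μ = 3.829 − (-0.9945)·0.708 = 4.533.

μ ≈ 4.533, σ ≈ 0.708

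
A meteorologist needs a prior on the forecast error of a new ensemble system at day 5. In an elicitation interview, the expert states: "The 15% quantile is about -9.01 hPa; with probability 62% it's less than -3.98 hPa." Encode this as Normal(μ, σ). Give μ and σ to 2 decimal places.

The p-quantile of Normal(μ,σ) is μ + z_p·σ, with z_{0.15} = -1.036 and z_{0.62} = 0.3055.
Eliminate σ: μ = (z₂·x₁ − z₁·x₂)/(z₂ − z₁) = (0.3055·-9.01 − (-1.036)·-3.98)/1.342 = -5.13.
Then σ = (x₂ − x₁)/(z₂ − z₁) = (-3.98 − -9.01)/1.342 = 3.75.

μ = -5.13, σ = 3.75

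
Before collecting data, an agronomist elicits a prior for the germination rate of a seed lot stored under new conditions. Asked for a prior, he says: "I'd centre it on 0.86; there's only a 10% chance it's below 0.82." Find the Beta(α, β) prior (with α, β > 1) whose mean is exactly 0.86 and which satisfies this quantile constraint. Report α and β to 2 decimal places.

α ≈ 111.57, β ≈ 18.16

With mean 0.86 fixed, write α = 0.86s, β = 0.14s where s = α+β.
Need P(θ < 0.82) = 0.1 under Beta(0.86s, 0.14s). Normal approximation: (q−m)/√(m(1−m)/s) ≈ z_{0.1} = -1.28, so s ≈ 0.86·0.14·(-1.28)²/(0.82−0.86)² = 123.6.
At s = 123.6: P(θ<0.82) ≈ 0.105. Adjusting to match 0.1 gives s ≈ 129.73.
So α = 0.86·129.73 ≈ 111.57, β = 0.14·129.73 ≈ 18.16.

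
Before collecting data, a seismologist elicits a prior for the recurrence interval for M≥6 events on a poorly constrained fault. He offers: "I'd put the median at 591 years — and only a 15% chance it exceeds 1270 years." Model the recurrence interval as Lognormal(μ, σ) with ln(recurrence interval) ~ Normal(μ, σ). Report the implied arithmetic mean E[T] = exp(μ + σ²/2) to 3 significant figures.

If T ~ Lognormal(μ,σ) then ln T ~ Normal(μ,σ), so the p-quantile of ln T is μ + z_p·σ.
ln(591) = 6.382 and ln(1270) = 7.147; z_{0.5} = 0, z_{0.85} = 1.036.
σ = (7.147 − 6.382)/(1.036 − (0)) = 0.738.
μ = 6.382 − (0)·0.738 = 6.382.
E[T] = exp(μ + σ²/2) = exp(6.382 + 0.2724) = 776 years.

E[T] ≈ 776 years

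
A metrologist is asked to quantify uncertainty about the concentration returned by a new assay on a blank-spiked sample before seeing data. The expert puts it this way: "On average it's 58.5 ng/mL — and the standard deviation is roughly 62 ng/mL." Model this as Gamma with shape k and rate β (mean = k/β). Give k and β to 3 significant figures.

k ≈ 0.89, β ≈ 0.0152

For Gamma(k, rate β): mean = k/β, variance = k/β², so CV = 1/√k.
CV = SD/mean = 62/58.5 = 1.06, hence k = 1/CV² = 0.89.
Then β = k/mean = 0.89/58.5 = 0.0152.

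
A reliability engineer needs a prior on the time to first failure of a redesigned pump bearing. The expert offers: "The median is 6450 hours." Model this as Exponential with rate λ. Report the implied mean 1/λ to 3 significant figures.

mean ≈ 9310 hours

Exponential median = ln 2 / λ, so λ = ln 2 / 6450.0 = 0.000107.
Mean = 1/λ = 9310 hours.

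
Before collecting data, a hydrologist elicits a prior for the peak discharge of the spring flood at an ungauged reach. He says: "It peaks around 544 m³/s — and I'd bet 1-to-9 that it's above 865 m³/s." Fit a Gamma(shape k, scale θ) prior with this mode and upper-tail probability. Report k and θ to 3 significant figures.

k ≈ 9.73, θ ≈ 62.3

Gamma(k,θ) with k>1 has mode (k−1)θ, so θ = 544/(k−1).
Need P(X < 865) = 0.9 with θ tied to k this way. Start at k = 2, θ = 544: P(X<865) ≈ 0.472.
Too low — raise k to concentrate. Iterating converges to k ≈ 9.73.
Then θ = 544/(9.73−1) ≈ 62.3.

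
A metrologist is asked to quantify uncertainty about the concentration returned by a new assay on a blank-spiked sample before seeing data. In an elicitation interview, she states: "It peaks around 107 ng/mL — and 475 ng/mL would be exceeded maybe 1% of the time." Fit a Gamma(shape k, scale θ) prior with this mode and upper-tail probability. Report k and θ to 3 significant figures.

Gamma(k,θ) with k>1 has mode (k−1)θ, so θ = 107/(k−1).
Need P(X < 475) = 0.99 with θ tied to k this way. Start at k = 2, θ = 107: P(X<475) ≈ 0.936.
Too low — raise k to concentrate. Iterating converges to k ≈ 2.83.
Then θ = 107/(2.83−1) ≈ 58.6.

k ≈ 2.83, θ ≈ 58.6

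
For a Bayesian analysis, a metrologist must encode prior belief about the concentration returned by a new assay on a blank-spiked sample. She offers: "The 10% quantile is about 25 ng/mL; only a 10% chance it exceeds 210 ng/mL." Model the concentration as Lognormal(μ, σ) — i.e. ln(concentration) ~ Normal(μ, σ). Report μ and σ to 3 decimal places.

If T ~ Lognormal(μ,σ) then ln T ~ Normal(μ,σ), so the p-quantile of ln T is μ + z_p·σ.
ln(25) = 3.219 and ln(210) = 5.347; z_{0.1} = -1.282, z_{0.9} = 1.282.
σ = (5.347 − 3.219)/(1.282 − (-1.282)) = 0.830.
μ = 3.219 − (-1.282)·0.830 = 4.283.

μ ≈ 4.283, σ ≈ 0.830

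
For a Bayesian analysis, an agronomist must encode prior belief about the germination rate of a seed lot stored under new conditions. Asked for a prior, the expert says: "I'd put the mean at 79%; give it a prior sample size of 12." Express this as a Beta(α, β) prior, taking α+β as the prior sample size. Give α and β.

α = 9.48, β = 2.52

Under the effective-sample-size interpretation, Beta(α, β) has prior mean α/(α+β) and prior sample size α+β.
So α+β = 12 and α/(α+β) = 0.79, giving α = 0.79·12 = 9.48 and β = 12 − 9.48 = 2.52.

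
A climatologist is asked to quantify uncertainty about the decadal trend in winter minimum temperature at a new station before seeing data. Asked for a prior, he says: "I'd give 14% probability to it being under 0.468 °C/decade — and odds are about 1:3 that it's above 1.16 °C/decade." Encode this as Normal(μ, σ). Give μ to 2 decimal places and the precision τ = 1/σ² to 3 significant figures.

μ = 0.89, τ = 6.43

For Normal(μ,σ), the p-quantile is μ + z_p·σ. Here z_{0.14} = -1.08, z_{0.75} = 0.6745.
So 0.468 = μ − 1.08σ and 1.16 = μ + 0.6745σ.
Subtracting: σ = (1.16 − 0.468)/(0.6745 − (-1.08)) = 0.39.
Then μ = 0.468 − (-1.08)·0.39 = 0.89.
Precision τ = 1/σ² = 1/0.3943² = 6.43.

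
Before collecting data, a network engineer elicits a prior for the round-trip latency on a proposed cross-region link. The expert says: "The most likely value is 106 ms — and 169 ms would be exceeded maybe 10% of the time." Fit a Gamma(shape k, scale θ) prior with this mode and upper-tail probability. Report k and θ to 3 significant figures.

k ≈ 9.63, θ ≈ 12.3

Gamma(k,θ) with k>1 has mode (k−1)θ, so θ = 106/(k−1).
Need P(X < 169) = 0.9 with θ tied to k this way. Start at k = 2, θ = 106: P(X<169) ≈ 0.473.
Too low — raise k to concentrate. Iterating converges to k ≈ 9.63.
Then θ = 106/(9.63−1) ≈ 12.3.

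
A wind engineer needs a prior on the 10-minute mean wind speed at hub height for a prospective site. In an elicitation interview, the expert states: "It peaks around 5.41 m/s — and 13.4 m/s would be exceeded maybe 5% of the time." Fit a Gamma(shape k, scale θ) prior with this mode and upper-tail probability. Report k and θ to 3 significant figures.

Gamma(k,θ) with k>1 has mode (k−1)θ, so θ = 5.41/(k−1).
Need P(X < 13.4) = 0.95 with θ tied to k this way. Start at k = 2, θ = 5.41: P(X<13.4) ≈ 0.708.
Too low — raise k to concentrate. Iterating converges to k ≈ 4.3.
Then θ = 5.41/(4.3−1) ≈ 1.64.

k ≈ 4.3, θ ≈ 1.64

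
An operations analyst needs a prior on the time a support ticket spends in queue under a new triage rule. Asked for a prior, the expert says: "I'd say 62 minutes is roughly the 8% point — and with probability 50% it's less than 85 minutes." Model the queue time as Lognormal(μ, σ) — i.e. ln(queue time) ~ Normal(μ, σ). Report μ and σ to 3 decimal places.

μ ≈ 4.443, σ ≈ 0.225

If T ~ Lognormal(μ,σ) then ln T ~ Normal(μ,σ), so the p-quantile of ln T is μ + z_p·σ.
ln(62) = 4.127 and ln(85) = 4.443; z_{0.08} = -1.405, z_{0.5} = 0.
σ = (4.443 − 4.127)/(0 − (-1.405)) = 0.225.
μ = 4.127 − (-1.405)·0.225 = 4.443.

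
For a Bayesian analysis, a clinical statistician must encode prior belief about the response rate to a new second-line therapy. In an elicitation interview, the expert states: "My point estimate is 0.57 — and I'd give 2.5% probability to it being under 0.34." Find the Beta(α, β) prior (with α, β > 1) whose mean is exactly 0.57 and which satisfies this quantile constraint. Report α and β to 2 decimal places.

α ≈ 9.98, β ≈ 7.53

With mean 0.57 fixed, write α = 0.57s, β = 0.43s where s = α+β.
Need P(θ < 0.34) = 0.025 under Beta(0.57s, 0.43s). Normal approximation: (q−m)/√(m(1−m)/s) ≈ z_{0.025} = -1.96, so s ≈ 0.57·0.43·(-1.96)²/(0.34−0.57)² = 17.8.
At s = 17.8: P(θ<0.34) ≈ 0.024. Adjusting to match 0.025 gives s ≈ 17.51.
So α = 0.57·17.51 ≈ 9.98, β = 0.43·17.51 ≈ 7.53.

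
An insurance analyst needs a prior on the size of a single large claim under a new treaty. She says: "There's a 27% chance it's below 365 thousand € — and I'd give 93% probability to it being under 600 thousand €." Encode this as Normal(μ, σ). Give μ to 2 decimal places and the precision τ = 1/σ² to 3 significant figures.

μ = 433.95, τ = 7.9e-05

For Normal(μ,σ), the p-quantile is μ + z_p·σ. Here z_{0.27} = -0.6128, z_{0.93} = 1.476.
So 365 = μ − 0.6128σ and 600 = μ + 1.476σ.
Subtracting: σ = (600 − 365)/(1.476 − (-0.6128)) = 112.52.
Then μ = 365 − (-0.6128)·112.52 = 433.95.
Precision τ = 1/σ² = 1/112.5² = 7.9e-05.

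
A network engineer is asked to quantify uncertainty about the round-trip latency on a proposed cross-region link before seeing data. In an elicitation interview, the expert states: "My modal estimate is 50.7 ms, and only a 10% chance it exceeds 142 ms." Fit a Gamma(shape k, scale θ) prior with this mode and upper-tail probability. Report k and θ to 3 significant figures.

Gamma(k,θ) with k>1 has mode (k−1)θ, so θ = 50.7/(k−1).
Need P(X < 142) = 0.9 with θ tied to k this way. Start at k = 2, θ = 50.7: P(X<142) ≈ 0.769.
Too low — raise k to concentrate. Iterating converges to k ≈ 2.8.
Then θ = 50.7/(2.8−1) ≈ 28.1.

k ≈ 2.8, θ ≈ 28.1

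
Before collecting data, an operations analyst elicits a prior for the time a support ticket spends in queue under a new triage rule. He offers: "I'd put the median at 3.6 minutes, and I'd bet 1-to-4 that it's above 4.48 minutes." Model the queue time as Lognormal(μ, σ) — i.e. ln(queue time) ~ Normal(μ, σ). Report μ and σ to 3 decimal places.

If T ~ Lognormal(μ,σ) then ln T ~ Normal(μ,σ), so the p-quantile of ln T is μ + z_p·σ.
ln(3.6) = 1.281 and ln(4.48) = 1.5; z_{0.5} = 0, z_{0.8} = 0.8416.
σ = (1.5 − 1.281)/(0.8416 − (0)) = 0.260.
μ = 1.281 − (0)·0.260 = 1.281.

μ ≈ 1.281, σ ≈ 0.260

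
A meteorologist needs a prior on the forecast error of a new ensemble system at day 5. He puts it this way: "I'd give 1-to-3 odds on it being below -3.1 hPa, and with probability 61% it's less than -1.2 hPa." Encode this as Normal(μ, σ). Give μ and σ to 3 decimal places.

μ = -1.756, σ = 1.992

The p-quantile of Normal(μ,σ) is μ + z_p·σ, with z_{0.25} = -0.6745 and z_{0.61} = 0.2793.
Eliminate σ: μ = (z₂·x₁ − z₁·x₂)/(z₂ − z₁) = (0.2793·-3.1 − (-0.6745)·-1.2)/0.9538 = -1.756.
Then σ = (x₂ − x₁)/(z₂ − z₁) = (-1.2 − -3.1)/0.9538 = 1.992.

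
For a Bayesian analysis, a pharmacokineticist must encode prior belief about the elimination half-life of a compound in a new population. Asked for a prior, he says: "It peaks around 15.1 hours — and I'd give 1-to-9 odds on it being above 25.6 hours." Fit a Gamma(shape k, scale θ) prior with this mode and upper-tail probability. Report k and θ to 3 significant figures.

k ≈ 7.79, θ ≈ 2.22

Gamma(k,θ) with k>1 has mode (k−1)θ, so θ = 15.1/(k−1).
Need P(X < 25.6) = 0.9 with θ tied to k this way. Start at k = 2, θ = 15.1: P(X<25.6) ≈ 0.505.
Too low — raise k to concentrate. Iterating converges to k ≈ 7.79.
Then θ = 15.1/(7.79−1) ≈ 2.22.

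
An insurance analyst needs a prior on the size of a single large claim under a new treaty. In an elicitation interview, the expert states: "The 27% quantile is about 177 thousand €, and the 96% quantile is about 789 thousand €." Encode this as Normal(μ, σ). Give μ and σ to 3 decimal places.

μ = 335.681, σ = 258.938

For Normal(μ,σ), the p-quantile is μ + z_p·σ. Here z_{0.27} = -0.6128, z_{0.96} = 1.751.
So 177 = μ − 0.6128σ and 789 = μ + 1.751σ.
Subtracting: σ = (789 − 177)/(1.751 − (-0.6128)) = 258.938.
Then μ = 177 − (-0.6128)·258.938 = 335.681.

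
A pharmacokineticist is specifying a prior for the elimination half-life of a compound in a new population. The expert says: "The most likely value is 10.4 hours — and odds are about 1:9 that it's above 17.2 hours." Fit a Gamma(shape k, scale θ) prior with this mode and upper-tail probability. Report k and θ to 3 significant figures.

k ≈ 8.46, θ ≈ 1.4

Gamma(k,θ) with k>1 has mode (k−1)θ, so θ = 10.4/(k−1).
Need P(X < 17.2) = 0.9 with θ tied to k this way. Start at k = 2, θ = 10.4: P(X<17.2) ≈ 0.492.
Too low — raise k to concentrate. Iterating converges to k ≈ 8.46.
Then θ = 10.4/(8.46−1) ≈ 1.4.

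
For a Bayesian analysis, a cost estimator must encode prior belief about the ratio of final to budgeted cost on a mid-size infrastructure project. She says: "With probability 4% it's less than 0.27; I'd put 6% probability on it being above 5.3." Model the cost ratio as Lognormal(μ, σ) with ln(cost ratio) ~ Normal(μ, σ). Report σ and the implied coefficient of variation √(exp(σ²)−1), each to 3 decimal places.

If T ~ Lognormal(μ,σ) then ln T ~ Normal(μ,σ), so the p-quantile of ln T is μ + z_p·σ.
ln(0.27) = -1.309 and ln(5.3) = 1.668; z_{0.04} = -1.751, z_{0.94} = 1.555.
σ = (1.668 − -1.309)/(1.555 − (-1.751)) = 0.901.
μ = -1.309 − (-1.751)·0.901 = 0.267.
CV = √(exp(σ²)−1) = √(exp(0.8112)−1) = 1.118.

σ ≈ 0.901, CV ≈ 1.118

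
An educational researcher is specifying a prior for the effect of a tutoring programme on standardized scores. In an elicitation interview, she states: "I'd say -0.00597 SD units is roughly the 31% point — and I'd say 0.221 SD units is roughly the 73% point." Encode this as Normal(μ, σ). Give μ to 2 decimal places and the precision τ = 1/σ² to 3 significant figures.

For Normal(μ,σ), the p-quantile is μ + z_p·σ. Here z_{0.31} = -0.4959, z_{0.73} = 0.6128.
So -0.00597 = μ − 0.4959σ and 0.221 = μ + 0.6128σ.
Subtracting: σ = (0.221 − -0.00597)/(0.6128 − (-0.4959)) = 0.20.
Then μ = -0.00597 − (-0.4959)·0.20 = 0.10.
Precision τ = 1/σ² = 1/0.2047² = 23.9.

μ = 0.10, τ = 23.9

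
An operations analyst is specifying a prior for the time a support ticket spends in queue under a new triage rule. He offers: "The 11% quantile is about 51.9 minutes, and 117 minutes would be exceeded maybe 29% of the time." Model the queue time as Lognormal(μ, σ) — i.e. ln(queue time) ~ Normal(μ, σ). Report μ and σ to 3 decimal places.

μ ≈ 4.509, σ ≈ 0.457

If T ~ Lognormal(μ,σ) then ln T ~ Normal(μ,σ), so the p-quantile of ln T is μ + z_p·σ.
ln(51.9) = 3.949 and ln(117) = 4.762; z_{0.11} = -1.227, z_{0.71} = 0.5534.
σ = (4.762 − 3.949)/(0.5534 − (-1.227)) = 0.457.
μ = 3.949 − (-1.227)·0.457 = 4.509.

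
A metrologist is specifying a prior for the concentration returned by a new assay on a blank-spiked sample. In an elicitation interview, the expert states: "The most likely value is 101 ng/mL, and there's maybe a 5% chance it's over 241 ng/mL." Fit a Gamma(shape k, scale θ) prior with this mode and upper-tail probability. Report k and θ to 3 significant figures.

k ≈ 4.61, θ ≈ 28

Gamma(k,θ) with k>1 has mode (k−1)θ, so θ = 101/(k−1).
Need P(X < 241) = 0.95 with θ tied to k this way. Start at k = 2, θ = 101: P(X<241) ≈ 0.689.
Too low — raise k to concentrate. Iterating converges to k ≈ 4.61.
Then θ = 101/(4.61−1) ≈ 28.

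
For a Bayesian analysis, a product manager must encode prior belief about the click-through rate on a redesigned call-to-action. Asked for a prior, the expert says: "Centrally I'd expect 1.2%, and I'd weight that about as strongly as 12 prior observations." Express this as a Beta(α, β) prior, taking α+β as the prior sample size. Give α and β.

Under the effective-sample-size interpretation, Beta(α, β) has prior mean α/(α+β) and prior sample size α+β.
So α+β = 12 and α/(α+β) = 0.012, giving α = 0.012·12 = 0.144 and β = 12 − 0.144 = 11.856.

α = 0.144, β = 11.856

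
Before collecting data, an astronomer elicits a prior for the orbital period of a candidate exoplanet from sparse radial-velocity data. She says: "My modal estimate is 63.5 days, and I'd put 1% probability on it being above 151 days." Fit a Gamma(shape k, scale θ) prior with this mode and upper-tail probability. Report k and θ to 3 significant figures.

k ≈ 7.32, θ ≈ 10

Gamma(k,θ) with k>1 has mode (k−1)θ, so θ = 63.5/(k−1).
Need P(X < 151) = 0.99 with θ tied to k this way. Start at k = 2, θ = 63.5: P(X<151) ≈ 0.687.
Too low — raise k to concentrate. Iterating converges to k ≈ 7.32.
Then θ = 63.5/(7.32−1) ≈ 10.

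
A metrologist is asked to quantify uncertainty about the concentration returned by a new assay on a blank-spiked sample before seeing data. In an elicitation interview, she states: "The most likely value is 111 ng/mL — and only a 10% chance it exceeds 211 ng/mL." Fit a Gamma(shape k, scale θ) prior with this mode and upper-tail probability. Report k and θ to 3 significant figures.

k ≈ 5.63, θ ≈ 24

Gamma(k,θ) with k>1 has mode (k−1)θ, so θ = 111/(k−1).
Need P(X < 211) = 0.9 with θ tied to k this way. Start at k = 2, θ = 111: P(X<211) ≈ 0.567.
Too low — raise k to concentrate. Iterating converges to k ≈ 5.63.
Then θ = 111/(5.63−1) ≈ 24.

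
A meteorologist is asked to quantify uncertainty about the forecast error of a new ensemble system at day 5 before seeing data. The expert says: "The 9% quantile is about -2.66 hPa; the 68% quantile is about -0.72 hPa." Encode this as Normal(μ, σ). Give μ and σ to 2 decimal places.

μ = -1.22, σ = 1.07

The p-quantile of Normal(μ,σ) is μ + z_p·σ, with z_{0.09} = -1.341 and z_{0.68} = 0.4677.
Eliminate σ: μ = (z₂·x₁ − z₁·x₂)/(z₂ − z₁) = (0.4677·-2.66 − (-1.341)·-0.72)/1.808 = -1.22.
Then σ = (x₂ − x₁)/(z₂ − z₁) = (-0.72 − -2.66)/1.808 = 1.07.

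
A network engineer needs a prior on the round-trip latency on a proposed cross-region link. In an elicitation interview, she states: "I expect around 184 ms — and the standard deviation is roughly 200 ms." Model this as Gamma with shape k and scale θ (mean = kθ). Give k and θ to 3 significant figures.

For Gamma(k, scale θ): mean = kθ, variance = kθ², so CV = 1/√k.
CV = SD/mean = 200/184 = 1.087, hence k = 1/CV² = 0.846.
Then θ = mean/k = 184/0.846 = 217.

k ≈ 0.846, θ ≈ 217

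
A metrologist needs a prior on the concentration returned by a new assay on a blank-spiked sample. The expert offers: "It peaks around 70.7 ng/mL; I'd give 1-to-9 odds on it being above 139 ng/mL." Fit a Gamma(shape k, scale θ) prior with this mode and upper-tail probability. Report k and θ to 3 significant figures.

Gamma(k,θ) with k>1 has mode (k−1)θ, so θ = 70.7/(k−1).
Need P(X < 139) = 0.9 with θ tied to k this way. Start at k = 2, θ = 70.7: P(X<139) ≈ 0.585.
Too low — raise k to concentrate. Iterating converges to k ≈ 5.19.
Then θ = 70.7/(5.19−1) ≈ 16.9.

k ≈ 5.19, θ ≈ 16.9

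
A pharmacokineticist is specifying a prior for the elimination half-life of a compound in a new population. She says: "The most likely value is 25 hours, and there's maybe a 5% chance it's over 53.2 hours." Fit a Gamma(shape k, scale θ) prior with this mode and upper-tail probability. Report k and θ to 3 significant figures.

k ≈ 5.84, θ ≈ 5.17

Gamma(k,θ) with k>1 has mode (k−1)θ, so θ = 25/(k−1).
Need P(X < 53.2) = 0.95 with θ tied to k this way. Start at k = 2, θ = 25: P(X<53.2) ≈ 0.628.
Too low — raise k to concentrate. Iterating converges to k ≈ 5.84.
Then θ = 25/(5.84−1) ≈ 5.17.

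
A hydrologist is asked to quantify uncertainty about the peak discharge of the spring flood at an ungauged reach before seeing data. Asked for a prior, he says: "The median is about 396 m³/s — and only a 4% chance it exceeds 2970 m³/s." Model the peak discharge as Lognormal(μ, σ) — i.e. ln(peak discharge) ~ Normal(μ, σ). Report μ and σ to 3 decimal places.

If T ~ Lognormal(μ,σ) then ln T ~ Normal(μ,σ), so the p-quantile of ln T is μ + z_p·σ.
ln(396) = 5.981 and ln(2970) = 7.996; z_{0.5} = 0, z_{0.96} = 1.751.
σ = (7.996 − 5.981)/(1.751 − (0)) = 1.151.
μ = 5.981 − (0)·1.151 = 5.981.

μ ≈ 5.981, σ ≈ 1.151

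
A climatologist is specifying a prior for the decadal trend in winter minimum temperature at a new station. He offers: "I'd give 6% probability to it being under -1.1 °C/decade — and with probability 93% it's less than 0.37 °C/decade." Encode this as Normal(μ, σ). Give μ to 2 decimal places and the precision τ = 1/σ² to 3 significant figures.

For Normal(μ,σ), the p-quantile is μ + z_p·σ. Here z_{0.06} = -1.555, z_{0.93} = 1.476.
So -1.1 = μ − 1.555σ and 0.37 = μ + 1.476σ.
Subtracting: σ = (0.37 − -1.1)/(1.476 − (-1.555)) = 0.49.
Then μ = -1.1 − (-1.555)·0.49 = -0.35.
Precision τ = 1/σ² = 1/0.4851² = 4.25.

μ = -0.35, τ = 4.25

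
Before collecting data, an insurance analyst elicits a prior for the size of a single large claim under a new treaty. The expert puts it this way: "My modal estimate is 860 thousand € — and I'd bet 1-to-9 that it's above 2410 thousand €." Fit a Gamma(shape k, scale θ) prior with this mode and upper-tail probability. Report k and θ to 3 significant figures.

k ≈ 2.8, θ ≈ 478

Gamma(k,θ) with k>1 has mode (k−1)θ, so θ = 860/(k−1).
Need P(X < 2410) = 0.9 with θ tied to k this way. Start at k = 2, θ = 860: P(X<2410) ≈ 0.769.
Too low — raise k to concentrate. Iterating converges to k ≈ 2.8.
Then θ = 860/(2.8−1) ≈ 478.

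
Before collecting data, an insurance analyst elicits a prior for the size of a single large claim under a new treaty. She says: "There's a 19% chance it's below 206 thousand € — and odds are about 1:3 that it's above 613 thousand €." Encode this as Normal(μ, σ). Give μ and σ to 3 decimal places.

For Normal(μ,σ), the p-quantile is μ + z_p·σ. Here z_{0.19} = -0.8779, z_{0.75} = 0.6745.
So 206 = μ − 0.8779σ and 613 = μ + 0.6745σ.
Subtracting: σ = (613 − 206)/(0.6745 − (-0.8779)) = 262.177.
Then μ = 206 − (-0.8779)·262.177 = 436.164.

μ = 436.164, σ = 262.177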